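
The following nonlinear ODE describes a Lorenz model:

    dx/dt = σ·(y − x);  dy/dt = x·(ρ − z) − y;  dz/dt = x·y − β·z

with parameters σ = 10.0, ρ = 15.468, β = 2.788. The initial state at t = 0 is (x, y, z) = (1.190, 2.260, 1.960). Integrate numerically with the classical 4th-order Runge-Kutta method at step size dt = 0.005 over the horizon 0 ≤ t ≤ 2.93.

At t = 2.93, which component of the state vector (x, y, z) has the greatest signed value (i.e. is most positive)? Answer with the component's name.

largest component: z

t=0.000: state=(1.190, 2.260, 1.960)
step 1 (dt=0.005): k1=(10.700, 13.815, -2.775), k2=(10.778, 14.150, -2.653), k3=(10.784, 14.151, -2.653), k4=(10.868, 14.489, -2.528); state += dt/6·(k1+2k2+2k3+k4)
t=0.005: state=(1.244, 2.331, 1.947)
t=0.010: state=(1.299, 2.405, 1.935)
t=0.015: state=(1.355, 2.482, 1.924)
continuing one RK4 step at a time; state shown every 20 steps (Δt=0.1):
t=0.100: state=(2.569, 4.399, 2.028)
t=0.200: state=(5.120, 8.501, 3.706)
t=0.300: state=(9.223, 13.639, 10.036)
t=0.400: state=(12.009, 11.938, 20.832)
t=0.500: state=(8.676, 3.235, 22.791)
t=0.600: state=(3.714, -0.089, 17.884)
t=0.700: state=(1.222, -0.183, 13.490)
t=0.800: state=(0.432, 0.075, 10.204)
t=0.900: state=(0.279, 0.269, 7.726)
t=1.000: state=(0.351, 0.497, 5.856)
t=1.100: state=(0.577, 0.897, 4.459)
t=1.200: state=(1.039, 1.679, 3.464)
t=1.300: state=(1.959, 3.228, 2.939)
t=1.400: state=(3.760, 6.197, 3.396)
t=1.500: state=(6.977, 10.926, 6.655)
t=1.600: state=(10.850, 13.747, 15.376)
t=1.700: state=(10.830, 7.642, 22.756)
t=1.800: state=(6.207, 1.399, 20.325)
t=1.900: state=(2.566, 0.181, 15.592)
t=2.000: state=(1.129, 0.424, 11.836)
t=2.100: state=(0.827, 0.826, 9.006)
t=2.200: state=(1.022, 1.397, 6.902)
t=2.300: state=(1.599, 2.411, 5.438)
t=2.400: state=(2.747, 4.300, 4.747)
t=2.500: state=(4.858, 7.592, 5.572)
t=2.600: state=(8.141, 11.729, 9.879)
t=2.700: state=(10.851, 11.838, 18.083)
t=2.800: state=(9.272, 5.552, 21.718)
t=2.900: state=(5.210, 1.580, 18.463)
t=2.930: state=(4.213, 1.205, 17.167)
compare at T: x=4.213, y=1.205, z=17.167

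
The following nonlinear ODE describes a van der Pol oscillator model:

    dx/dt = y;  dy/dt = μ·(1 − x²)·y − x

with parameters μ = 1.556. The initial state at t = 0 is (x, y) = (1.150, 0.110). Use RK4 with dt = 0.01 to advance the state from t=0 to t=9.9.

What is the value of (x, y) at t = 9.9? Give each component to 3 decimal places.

t=0.000: state=(1.150, 0.110)
step 1 (dt=0.01): k1=(0.110, -1.205), k2=(0.104, -1.203), k3=(0.104, -1.203), k4=(0.098, -1.201); state += dt/6·(k1+2k2+2k3+k4)
t=0.010: state=(1.151, 0.098)
t=0.020: state=(1.152, 0.086)
t=0.030: state=(1.153, 0.074)
continuing one RK4 step at a time; state shown every 50 steps (Δt=0.5):
t=0.500: state=(1.066, -0.425)
t=1.000: state=(0.723, -0.985)
t=1.500: state=(-0.018, -2.143)
t=2.000: state=(-1.378, -2.565)
t=2.500: state=(-1.951, -0.073)
t=3.000: state=(-1.832, 0.403)
t=3.500: state=(-1.594, 0.544)
t=4.000: state=(-1.278, 0.740)
t=4.500: state=(-0.814, 1.191)
t=5.000: state=(0.050, 2.473)
t=5.500: state=(1.544, 2.494)
t=6.000: state=(2.015, -0.051)
t=6.500: state=(1.872, -0.410)
t=7.000: state=(1.637, -0.529)
t=7.500: state=(1.334, -0.702)
t=8.000: state=(0.900, -1.091)
t=8.500: state=(0.127, -2.197)
t=9.000: state=(-1.338, -2.951)
t=9.500: state=(-2.013, -0.111)
t=9.900: state=(-1.939, 0.350)

(x, y) = (-1.939, 0.350)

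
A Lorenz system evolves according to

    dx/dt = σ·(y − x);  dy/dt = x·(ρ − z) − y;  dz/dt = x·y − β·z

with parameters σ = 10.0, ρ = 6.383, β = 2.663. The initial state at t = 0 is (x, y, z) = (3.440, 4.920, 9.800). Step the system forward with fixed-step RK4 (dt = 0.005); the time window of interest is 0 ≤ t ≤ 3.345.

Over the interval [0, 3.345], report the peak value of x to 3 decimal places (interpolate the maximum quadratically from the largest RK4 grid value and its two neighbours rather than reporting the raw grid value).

max x = 4.716

t=0.000: state=(3.440, 4.920, 9.800)
step 1 (dt=0.005): k1=(14.800, -16.674, -9.173), k2=(14.013, -16.679, -9.074), k3=(14.033, -16.674, -9.085), k4=(13.265, -16.671, -8.999); state += dt/6·(k1+2k2+2k3+k4)
t=0.005: state=(3.510, 4.837, 9.755)
t=0.010: state=(3.573, 4.753, 9.710)
t=0.015: state=(3.628, 4.670, 9.666)
continuing one RK4 step at a time; state shown every 40 steps (Δt=0.2):
t=0.200: state=(3.155, 2.437, 7.663)
t=0.400: state=(2.171, 1.952, 5.314)
t=0.600: state=(2.160, 2.332, 3.808)
t=0.800: state=(2.776, 3.206, 3.297)
t=1.000: state=(3.785, 4.320, 3.908)
t=1.200: state=(4.628, 4.852, 5.433)
t=1.400: state=(4.519, 4.220, 6.499)
t=1.600: state=(3.768, 3.406, 6.213)
t=1.800: state=(3.276, 3.159, 5.378)
t=2.000: state=(3.276, 3.378, 4.790)
t=2.200: state=(3.602, 3.802, 4.735)
t=2.400: state=(3.974, 4.119, 5.145)
t=2.600: state=(4.107, 4.089, 5.631)
t=2.800: state=(3.942, 3.817, 5.776)
t=3.000: state=(3.701, 3.605, 5.567)
t=3.200: state=(3.596, 3.588, 5.283)
t=3.345: state=(3.627, 3.673, 5.165)
largest grid value and its neighbours: x(1.275)=4.71610, x(1.280)=4.71619, x(1.285)=4.71556
parabola through these three points peaks at t≈1.278 with x≈4.71624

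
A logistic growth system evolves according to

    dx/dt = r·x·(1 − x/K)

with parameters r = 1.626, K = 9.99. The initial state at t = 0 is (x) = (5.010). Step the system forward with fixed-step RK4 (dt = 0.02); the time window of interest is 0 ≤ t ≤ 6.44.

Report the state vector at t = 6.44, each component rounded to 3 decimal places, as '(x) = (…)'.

(x) = (9.990)

t=0.000: state=(5.010)
step 1 (dt=0.02): k1=(4.061), k2=(4.060), k3=(4.060), k4=(4.059); state += dt/6·(k1+2k2+2k3+k4)
t=0.020: state=(5.091)
t=0.040: state=(5.172)
t=0.060: state=(5.253)
continuing one RK4 step at a time; state shown every 25 steps (Δt=0.5):
t=0.500: state=(6.933)
t=1.000: state=(8.356)
t=1.500: state=(9.193)
t=2.000: state=(9.620)
t=2.500: state=(9.822)
t=3.000: state=(9.915)
t=3.500: state=(9.957)
t=4.000: state=(9.975)
t=4.500: state=(9.983)
t=5.000: state=(9.987)
t=5.500: state=(9.989)
t=6.000: state=(9.989)
t=6.440: state=(9.990)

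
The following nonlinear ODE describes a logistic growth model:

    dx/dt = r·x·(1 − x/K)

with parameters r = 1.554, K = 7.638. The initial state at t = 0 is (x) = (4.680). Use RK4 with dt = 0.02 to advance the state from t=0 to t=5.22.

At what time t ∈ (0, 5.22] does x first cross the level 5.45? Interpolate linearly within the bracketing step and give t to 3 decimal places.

t=0.000: state=(4.680)
step 1 (dt=0.02): k1=(2.817), k2=(2.807), k3=(2.807), k4=(2.796); state += dt/6·(k1+2k2+2k3+k4)
t=0.020: state=(4.736)
t=0.040: state=(4.792)
t=0.060: state=(4.847)
continuing one RK4 step at a time; state shown every 10 steps (Δt=0.2):
t=0.200: state=(5.220)
t=0.280: state=(5.421)
next step: t=0.300: state=(5.469) — x has crossed 5.45
linear interpolation between t=0.280 (5.42065) and t=0.300 (5.46924) → t≈0.292

t = 0.292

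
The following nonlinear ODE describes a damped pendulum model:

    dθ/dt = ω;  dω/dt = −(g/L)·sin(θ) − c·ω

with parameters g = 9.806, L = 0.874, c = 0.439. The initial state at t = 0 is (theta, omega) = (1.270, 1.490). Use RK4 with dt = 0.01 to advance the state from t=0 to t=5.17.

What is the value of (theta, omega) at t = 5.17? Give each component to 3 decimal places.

t=0.000: state=(1.270, 1.490)
step 1 (dt=0.01): k1=(1.490, -11.370), k2=(1.433, -11.370), k3=(1.433, -11.369), k4=(1.376, -11.367); state += dt/6·(k1+2k2+2k3+k4)
t=0.010: state=(1.284, 1.376)
t=0.020: state=(1.298, 1.263)
t=0.030: state=(1.310, 1.149)
continuing one RK4 step at a time; state shown every 20 steps (Δt=0.2):
t=0.200: state=(1.344, -0.728)
t=0.400: state=(0.997, -2.659)
t=0.600: state=(0.334, -3.761)
t=0.800: state=(-0.403, -3.346)
t=1.000: state=(-0.921, -1.707)
t=1.200: state=(-1.064, 0.273)
t=1.400: state=(-0.827, 2.022)
t=1.600: state=(-0.306, 3.015)
t=1.800: state=(0.293, 2.756)
t=2.000: state=(0.725, 1.439)
t=2.200: state=(0.845, -0.243)
t=2.400: state=(0.642, -1.710)
t=2.600: state=(0.209, -2.464)
t=2.800: state=(-0.272, -2.171)
t=3.000: state=(-0.603, -1.041)
t=3.200: state=(-0.671, 0.365)
t=3.400: state=(-0.473, 1.528)
t=3.600: state=(-0.105, 2.019)
t=3.800: state=(0.276, 1.648)
t=4.000: state=(0.512, 0.650)
t=4.200: state=(0.525, -0.506)
t=4.400: state=(0.329, -1.377)
t=4.600: state=(0.016, -1.633)
t=4.800: state=(-0.277, -1.197)
t=5.000: state=(-0.433, -0.318)
t=5.170: state=(-0.418, 0.482)

(theta, omega) = (-0.418, 0.482)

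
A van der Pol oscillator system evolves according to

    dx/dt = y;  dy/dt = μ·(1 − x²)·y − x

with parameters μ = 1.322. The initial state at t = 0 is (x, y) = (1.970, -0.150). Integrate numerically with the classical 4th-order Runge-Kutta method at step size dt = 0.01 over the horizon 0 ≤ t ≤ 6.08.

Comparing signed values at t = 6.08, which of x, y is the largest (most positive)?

largest component: y

t=0.000: state=(1.970, -0.150)
step 1 (dt=0.01): k1=(-0.150, -1.399), k2=(-0.157, -1.372), k3=(-0.157, -1.372), k4=(-0.164, -1.346); state += dt/6·(k1+2k2+2k3+k4)
t=0.010: state=(1.968, -0.164)
t=0.020: state=(1.967, -0.177)
t=0.030: state=(1.965, -0.190)
continuing one RK4 step at a time; state shown every 20 steps (Δt=0.2):
t=0.200: state=(1.918, -0.348)
t=0.400: state=(1.837, -0.453)
t=0.600: state=(1.739, -0.526)
t=0.800: state=(1.627, -0.592)
t=1.000: state=(1.501, -0.665)
t=1.200: state=(1.360, -0.755)
t=1.400: state=(1.198, -0.874)
t=1.600: state=(1.007, -1.040)
t=1.800: state=(0.776, -1.281)
t=2.000: state=(0.487, -1.635)
t=2.200: state=(0.112, -2.143)
t=2.400: state=(-0.377, -2.740)
t=2.600: state=(-0.963, -3.012)
t=2.800: state=(-1.516, -2.350)
t=3.000: state=(-1.866, -1.144)
t=3.200: state=(-1.999, -0.273)
t=3.400: state=(-2.005, 0.154)
t=3.600: state=(-1.953, 0.348)
t=3.800: state=(-1.872, 0.448)
t=4.000: state=(-1.776, 0.516)
t=4.200: state=(-1.667, 0.577)
t=4.400: state=(-1.545, 0.644)
t=4.600: state=(-1.408, 0.726)
t=4.800: state=(-1.253, 0.834)
t=5.000: state=(-1.072, 0.982)
t=5.200: state=(-0.856, 1.195)
t=5.400: state=(-0.587, 1.508)
t=5.600: state=(-0.243, 1.965)
t=5.800: state=(0.208, 2.556)
t=6.000: state=(0.772, 3.006)
t=6.080: state=(1.013, 2.999)
compare at T: x=1.013, y=2.999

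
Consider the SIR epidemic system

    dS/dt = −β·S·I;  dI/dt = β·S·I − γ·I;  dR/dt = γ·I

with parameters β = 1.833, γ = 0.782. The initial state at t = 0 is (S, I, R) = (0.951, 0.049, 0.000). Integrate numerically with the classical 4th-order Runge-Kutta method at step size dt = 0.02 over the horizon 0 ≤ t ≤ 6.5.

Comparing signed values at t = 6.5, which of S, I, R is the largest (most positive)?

t=0.000: state=(0.951, 0.049, 0.000)
step 1 (dt=0.02): k1=(-0.085, 0.047, 0.038), k2=(-0.086, 0.047, 0.039), k3=(-0.086, 0.047, 0.039), k4=(-0.087, 0.048, 0.039); state += dt/6·(k1+2k2+2k3+k4)
t=0.020: state=(0.949, 0.050, 0.001)
t=0.040: state=(0.948, 0.051, 0.002)
t=0.060: state=(0.946, 0.052, 0.002)
continuing one RK4 step at a time; state shown every 25 steps (Δt=0.5):
t=0.500: state=(0.898, 0.077, 0.024)
t=1.000: state=(0.823, 0.115, 0.062)
t=1.500: state=(0.726, 0.159, 0.115)
t=2.000: state=(0.615, 0.199, 0.186)
t=2.500: state=(0.506, 0.225, 0.269)
t=3.000: state=(0.410, 0.231, 0.359)
t=3.500: state=(0.333, 0.219, 0.447)
t=4.000: state=(0.275, 0.196, 0.529)
t=4.500: state=(0.233, 0.167, 0.600)
t=5.000: state=(0.203, 0.138, 0.659)
t=5.500: state=(0.181, 0.111, 0.708)
t=6.000: state=(0.165, 0.088, 0.747)
t=6.500: state=(0.154, 0.069, 0.777)
compare at T: S=0.154, I=0.069, R=0.777

largest component: R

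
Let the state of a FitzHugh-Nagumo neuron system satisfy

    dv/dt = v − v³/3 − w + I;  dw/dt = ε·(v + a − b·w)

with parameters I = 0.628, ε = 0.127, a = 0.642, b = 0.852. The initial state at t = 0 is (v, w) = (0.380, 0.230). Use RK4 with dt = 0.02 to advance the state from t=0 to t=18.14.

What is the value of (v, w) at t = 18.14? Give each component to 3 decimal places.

(v, w) = (-1.448, 0.092)

t=0.000: state=(0.380, 0.230)
step 1 (dt=0.02): k1=(0.760, 0.105), k2=(0.765, 0.106), k3=(0.765, 0.106), k4=(0.771, 0.107); state += dt/6·(k1+2k2+2k3+k4)
t=0.020: state=(0.395, 0.232)
t=0.040: state=(0.411, 0.234)
t=0.060: state=(0.427, 0.236)
continuing one RK4 step at a time; state shown every 50 steps (Δt=1):
t=1.000: state=(1.287, 0.384)
t=2.000: state=(1.698, 0.610)
t=3.000: state=(1.671, 0.829)
t=4.000: state=(1.571, 1.016)
t=5.000: state=(1.457, 1.172)
t=6.000: state=(1.335, 1.297)
t=7.000: state=(1.201, 1.394)
t=8.000: state=(1.046, 1.463)
t=9.000: state=(0.849, 1.505)
t=10.000: state=(0.552, 1.514)
t=11.000: state=(-0.038, 1.471)
t=12.000: state=(-1.269, 1.322)
t=13.000: state=(-1.881, 1.061)
t=14.000: state=(-1.850, 0.803)
t=15.000: state=(-1.757, 0.581)
t=16.000: state=(-1.659, 0.393)
t=17.000: state=(-1.561, 0.237)
t=18.000: state=(-1.462, 0.108)
t=18.140: state=(-1.448, 0.092)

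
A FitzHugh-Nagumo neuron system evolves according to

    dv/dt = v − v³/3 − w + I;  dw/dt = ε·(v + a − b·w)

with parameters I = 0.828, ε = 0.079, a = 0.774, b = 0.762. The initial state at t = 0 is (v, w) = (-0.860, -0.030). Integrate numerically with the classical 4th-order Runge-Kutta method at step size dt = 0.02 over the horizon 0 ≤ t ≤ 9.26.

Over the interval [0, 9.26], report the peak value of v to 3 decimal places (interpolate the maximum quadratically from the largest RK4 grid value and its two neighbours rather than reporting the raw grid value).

max v = 1.924

t=0.000: state=(-0.860, -0.030)
step 1 (dt=0.02): k1=(0.210, -0.005), k2=(0.211, -0.005), k3=(0.211, -0.005), k4=(0.211, -0.005); state += dt/6·(k1+2k2+2k3+k4)
t=0.020: state=(-0.856, -0.030)
t=0.040: state=(-0.852, -0.030)
t=0.060: state=(-0.847, -0.030)
continuing one RK4 step at a time; state shown every 25 steps (Δt=0.5):
t=0.500: state=(-0.746, -0.030)
t=1.000: state=(-0.604, -0.026)
t=1.500: state=(-0.413, -0.015)
t=2.000: state=(-0.133, 0.005)
t=2.500: state=(0.305, 0.038)
t=3.000: state=(0.945, 0.090)
t=3.500: state=(1.566, 0.167)
t=4.000: state=(1.859, 0.260)
t=4.500: state=(1.923, 0.357)
t=5.000: state=(1.914, 0.451)
t=5.500: state=(1.886, 0.542)
t=6.000: state=(1.853, 0.629)
t=6.500: state=(1.818, 0.711)
t=7.000: state=(1.784, 0.791)
t=7.500: state=(1.748, 0.866)
t=8.000: state=(1.713, 0.938)
t=8.500: state=(1.677, 1.006)
t=9.000: state=(1.640, 1.071)
t=9.260: state=(1.621, 1.103)
largest grid value and its neighbours: v(4.580)=1.92414, v(4.600)=1.92421, v(4.620)=1.92420
parabola through these three points peaks at t≈4.608 with v≈1.92421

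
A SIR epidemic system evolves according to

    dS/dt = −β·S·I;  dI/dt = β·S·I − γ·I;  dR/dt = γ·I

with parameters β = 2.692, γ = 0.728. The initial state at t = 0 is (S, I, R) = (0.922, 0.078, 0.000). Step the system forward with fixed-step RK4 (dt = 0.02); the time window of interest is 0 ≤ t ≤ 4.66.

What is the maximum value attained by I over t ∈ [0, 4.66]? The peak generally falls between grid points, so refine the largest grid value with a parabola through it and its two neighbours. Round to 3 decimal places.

max I = 0.398

t=0.000: state=(0.922, 0.078, 0.000)
step 1 (dt=0.02): k1=(-0.194, 0.137, 0.057), k2=(-0.197, 0.139, 0.058), k3=(-0.197, 0.139, 0.058), k4=(-0.200, 0.141, 0.059); state += dt/6·(k1+2k2+2k3+k4)
t=0.020: state=(0.918, 0.081, 0.001)
t=0.040: state=(0.914, 0.084, 0.002)
t=0.060: state=(0.910, 0.087, 0.004)
continuing one RK4 step at a time; state shown every 10 steps (Δt=0.2):
t=0.200: state=(0.877, 0.110, 0.014)
t=0.400: state=(0.818, 0.150, 0.032)
t=0.600: state=(0.746, 0.197, 0.057)
t=0.800: state=(0.661, 0.249, 0.090)
t=1.000: state=(0.570, 0.300, 0.130)
t=1.200: state=(0.479, 0.344, 0.177)
t=1.400: state=(0.395, 0.376, 0.229)
t=1.600: state=(0.321, 0.394, 0.286)
t=1.800: state=(0.259, 0.398, 0.343)
t=2.000: state=(0.209, 0.390, 0.401)
t=2.200: state=(0.171, 0.373, 0.456)
t=2.400: state=(0.140, 0.351, 0.509)
t=2.600: state=(0.117, 0.325, 0.558)
t=2.800: state=(0.099, 0.297, 0.604)
t=3.000: state=(0.085, 0.270, 0.645)
t=3.200: state=(0.074, 0.244, 0.682)
t=3.400: state=(0.065, 0.219, 0.716)
t=3.600: state=(0.058, 0.195, 0.746)
t=3.800: state=(0.053, 0.174, 0.773)
t=4.000: state=(0.048, 0.155, 0.797)
t=4.200: state=(0.045, 0.137, 0.818)
t=4.400: state=(0.042, 0.121, 0.837)
t=4.600: state=(0.039, 0.107, 0.854)
t=4.660: state=(0.039, 0.103, 0.858)
largest grid value and its neighbours: I(1.740)=0.39782, I(1.760)=0.39788, I(1.780)=0.39781
parabola through these three points peaks at t≈1.760 with I≈0.39788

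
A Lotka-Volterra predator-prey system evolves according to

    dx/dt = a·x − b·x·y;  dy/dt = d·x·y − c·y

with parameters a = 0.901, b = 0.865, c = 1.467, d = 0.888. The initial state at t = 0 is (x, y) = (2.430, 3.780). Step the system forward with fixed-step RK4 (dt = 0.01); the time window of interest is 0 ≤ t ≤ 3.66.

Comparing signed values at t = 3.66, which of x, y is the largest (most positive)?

t=0.000: state=(2.430, 3.780)
step 1 (dt=0.01): k1=(-5.756, 2.611), k2=(-5.715, 2.523), k3=(-5.714, 2.524), k4=(-5.672, 2.436); state += dt/6·(k1+2k2+2k3+k4)
t=0.010: state=(2.373, 3.805)
t=0.020: state=(2.317, 3.829)
t=0.030: state=(2.261, 3.850)
continuing one RK4 step at a time; state shown every 20 steps (Δt=0.2):
t=0.200: state=(1.475, 3.963)
t=0.400: state=(0.911, 3.635)
t=0.600: state=(0.609, 3.093)
t=0.800: state=(0.448, 2.530)
t=1.000: state=(0.362, 2.026)
t=1.200: state=(0.317, 1.604)
t=1.400: state=(0.297, 1.263)
t=1.600: state=(0.293, 0.992)
t=1.800: state=(0.301, 0.780)
t=2.000: state=(0.320, 0.614)
t=2.200: state=(0.348, 0.486)
t=2.400: state=(0.387, 0.387)
t=2.600: state=(0.436, 0.310)
t=2.800: state=(0.498, 0.251)
t=3.000: state=(0.573, 0.206)
t=3.200: state=(0.664, 0.172)
t=3.400: state=(0.774, 0.145)
t=3.600: state=(0.905, 0.126)
t=3.660: state=(0.949, 0.121)
compare at T: x=0.949, y=0.121

largest component: x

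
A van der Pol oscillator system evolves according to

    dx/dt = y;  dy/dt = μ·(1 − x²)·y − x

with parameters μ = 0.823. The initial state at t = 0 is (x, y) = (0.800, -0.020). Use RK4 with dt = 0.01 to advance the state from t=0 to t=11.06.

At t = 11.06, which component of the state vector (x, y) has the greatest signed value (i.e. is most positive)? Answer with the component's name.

t=0.000: state=(0.800, -0.020)
step 1 (dt=0.01): k1=(-0.020, -0.806), k2=(-0.024, -0.807), k3=(-0.024, -0.807), k4=(-0.028, -0.808); state += dt/6·(k1+2k2+2k3+k4)
t=0.010: state=(0.800, -0.028)
t=0.020: state=(0.799, -0.036)
t=0.030: state=(0.799, -0.044)
continuing one RK4 step at a time; state shown every 50 steps (Δt=0.5):
t=0.500: state=(0.686, -0.442)
t=1.000: state=(0.350, -0.910)
t=1.500: state=(-0.233, -1.415)
t=2.000: state=(-0.994, -1.470)
t=2.500: state=(-1.525, -0.555)
t=3.000: state=(-1.571, 0.290)
t=3.500: state=(-1.297, 0.777)
t=4.000: state=(-0.793, 1.263)
t=4.500: state=(0.011, 1.999)
t=5.000: state=(1.141, 2.239)
t=5.500: state=(1.888, 0.623)
t=6.000: state=(1.904, -0.379)
t=6.500: state=(1.610, -0.759)
t=7.000: state=(1.149, -1.106)
t=7.500: state=(0.463, -1.698)
t=8.000: state=(-0.592, -2.466)
t=8.500: state=(-1.694, -1.504)
t=9.000: state=(-2.002, 0.067)
t=9.500: state=(-1.808, 0.612)
t=10.000: state=(-1.427, 0.915)
t=10.500: state=(-0.873, 1.340)
t=11.000: state=(-0.029, 2.094)
t=11.060: state=(0.100, 2.197)
compare at T: x=0.100, y=2.197

largest component: y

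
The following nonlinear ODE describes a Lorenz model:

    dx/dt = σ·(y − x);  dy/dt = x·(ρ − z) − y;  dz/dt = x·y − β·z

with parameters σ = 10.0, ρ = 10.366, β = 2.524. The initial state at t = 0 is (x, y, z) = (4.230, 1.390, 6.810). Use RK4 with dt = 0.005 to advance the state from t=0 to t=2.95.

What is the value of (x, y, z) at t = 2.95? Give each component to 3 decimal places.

(x, y, z) = (4.810, 4.438, 10.057)

t=0.000: state=(4.230, 1.390, 6.810)
step 1 (dt=0.005): k1=(-28.400, 13.652, -11.309), k2=(-27.349, 13.483, -11.194), k3=(-27.379, 13.492, -11.193), k4=(-26.356, 13.327, -11.082); state += dt/6·(k1+2k2+2k3+k4)
t=0.005: state=(4.093, 1.457, 6.754)
t=0.010: state=(3.966, 1.523, 6.699)
t=0.015: state=(3.849, 1.588, 6.645)
continuing one RK4 step at a time; state shown every 20 steps (Δt=0.1):
t=0.100: state=(2.873, 2.538, 5.871)
t=0.200: state=(3.051, 3.618, 5.353)
t=0.300: state=(3.873, 4.911, 5.465)
t=0.400: state=(5.054, 6.327, 6.492)
t=0.500: state=(6.257, 7.280, 8.528)
t=0.600: state=(6.864, 6.962, 10.880)
t=0.700: state=(6.410, 5.472, 12.162)
t=0.800: state=(5.237, 3.974, 11.854)
t=0.900: state=(4.109, 3.183, 10.645)
t=1.000: state=(3.439, 3.023, 9.276)
t=1.100: state=(3.250, 3.270, 8.119)
t=1.200: state=(3.446, 3.806, 7.345)
t=1.300: state=(3.944, 4.567, 7.073)
t=1.400: state=(4.655, 5.429, 7.407)
t=1.500: state=(5.417, 6.117, 8.359)
t=1.600: state=(5.950, 6.266, 9.660)
t=1.700: state=(5.986, 5.739, 10.717)
t=1.800: state=(5.515, 4.875, 11.031)
t=1.900: state=(4.831, 4.162, 10.616)
t=2.000: state=(4.263, 3.821, 9.827)
t=2.100: state=(3.971, 3.831, 9.007)
t=2.200: state=(3.972, 4.106, 8.378)
t=2.300: state=(4.217, 4.559, 8.073)
t=2.400: state=(4.626, 5.084, 8.162)
t=2.500: state=(5.086, 5.520, 8.634)
t=2.600: state=(5.440, 5.687, 9.341)
t=2.700: state=(5.544, 5.499, 9.997)
t=2.800: state=(5.363, 5.064, 10.323)
t=2.900: state=(5.002, 4.611, 10.229)
t=2.950: state=(4.810, 4.438, 10.057)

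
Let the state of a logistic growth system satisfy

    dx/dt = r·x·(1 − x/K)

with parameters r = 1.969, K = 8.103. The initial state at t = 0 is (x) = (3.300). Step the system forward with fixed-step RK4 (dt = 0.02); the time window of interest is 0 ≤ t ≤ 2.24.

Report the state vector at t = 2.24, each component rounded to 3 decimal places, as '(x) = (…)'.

t=0.000: state=(3.300)
step 1 (dt=0.02): k1=(3.851), k2=(3.865), k3=(3.865), k4=(3.878); state += dt/6·(k1+2k2+2k3+k4)
t=0.020: state=(3.377)
t=0.040: state=(3.455)
t=0.060: state=(3.533)
continuing one RK4 step at a time; state shown every 5 steps (Δt=0.1):
t=0.100: state=(3.691)
t=0.200: state=(4.089)
t=0.300: state=(4.486)
t=0.400: state=(4.875)
t=0.500: state=(5.249)
t=0.600: state=(5.601)
t=0.700: state=(5.929)
t=0.800: state=(6.227)
t=0.900: state=(6.496)
t=1.000: state=(6.735)
t=1.100: state=(6.944)
t=1.200: state=(7.126)
t=1.300: state=(7.283)
t=1.400: state=(7.417)
t=1.500: state=(7.531)
t=1.600: state=(7.627)
t=1.700: state=(7.708)
t=1.800: state=(7.776)
t=1.900: state=(7.833)
t=2.000: state=(7.880)
t=2.100: state=(7.919)
t=2.200: state=(7.951)
t=2.240: state=(7.962)

(x) = (7.962)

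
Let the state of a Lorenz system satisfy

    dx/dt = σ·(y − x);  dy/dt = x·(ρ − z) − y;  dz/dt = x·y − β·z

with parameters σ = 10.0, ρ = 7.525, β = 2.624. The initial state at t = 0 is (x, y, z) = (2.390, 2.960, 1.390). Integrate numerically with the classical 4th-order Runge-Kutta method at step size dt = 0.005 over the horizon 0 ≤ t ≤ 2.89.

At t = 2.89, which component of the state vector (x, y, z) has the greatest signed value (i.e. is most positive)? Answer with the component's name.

t=0.000: state=(2.390, 2.960, 1.390)
step 1 (dt=0.005): k1=(5.700, 11.703, 3.427), k2=(5.850, 11.740, 3.517), k3=(5.847, 11.742, 3.518), k4=(5.995, 11.781, 3.609); state += dt/6·(k1+2k2+2k3+k4)
t=0.005: state=(2.419, 3.019, 1.408)
t=0.010: state=(2.450, 3.078, 1.426)
t=0.015: state=(2.482, 3.137, 1.446)
continuing one RK4 step at a time; state shown every 20 steps (Δt=0.1):
t=0.100: state=(3.205, 4.225, 1.958)
t=0.200: state=(4.362, 5.614, 3.168)
t=0.300: state=(5.580, 6.672, 5.190)
t=0.400: state=(6.335, 6.656, 7.592)
t=0.500: state=(6.128, 5.419, 9.220)
t=0.600: state=(5.102, 3.887, 9.383)
t=0.700: state=(3.928, 2.879, 8.527)
t=0.800: state=(3.086, 2.461, 7.357)
t=0.900: state=(2.662, 2.423, 6.262)
t=1.000: state=(2.573, 2.618, 5.388)
t=1.100: state=(2.729, 2.987, 4.794)
t=1.200: state=(3.075, 3.502, 4.515)
t=1.300: state=(3.568, 4.116, 4.591)
t=1.400: state=(4.143, 4.726, 5.043)
t=1.500: state=(4.686, 5.161, 5.822)
t=1.600: state=(5.038, 5.243, 6.732)
t=1.700: state=(5.071, 4.934, 7.464)
t=1.800: state=(4.794, 4.402, 7.772)
t=1.900: state=(4.351, 3.891, 7.637)
t=2.000: state=(3.925, 3.553, 7.216)
t=2.100: state=(3.630, 3.418, 6.697)
t=2.200: state=(3.503, 3.457, 6.221)
t=2.300: state=(3.530, 3.626, 5.875)
t=2.400: state=(3.681, 3.881, 5.708)
t=2.500: state=(3.913, 4.168, 5.738)
t=2.600: state=(4.171, 4.423, 5.947)
t=2.700: state=(4.394, 4.579, 6.280)
t=2.800: state=(4.524, 4.594, 6.640)
t=2.890: state=(4.535, 4.490, 6.898)
compare at T: x=4.535, y=4.490, z=6.898

largest component: z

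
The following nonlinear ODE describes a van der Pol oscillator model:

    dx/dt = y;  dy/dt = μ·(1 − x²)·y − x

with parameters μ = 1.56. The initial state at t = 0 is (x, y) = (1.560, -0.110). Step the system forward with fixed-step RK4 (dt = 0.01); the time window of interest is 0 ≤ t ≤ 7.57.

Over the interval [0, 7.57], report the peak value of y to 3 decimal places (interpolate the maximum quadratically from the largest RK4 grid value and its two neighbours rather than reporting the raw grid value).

t=0.000: state=(1.560, -0.110)
step 1 (dt=0.01): k1=(-0.110, -1.314), k2=(-0.117, -1.299), k3=(-0.116, -1.299), k4=(-0.123, -1.284); state += dt/6·(k1+2k2+2k3+k4)
t=0.010: state=(1.559, -0.123)
t=0.020: state=(1.558, -0.136)
t=0.030: state=(1.556, -0.148)
continuing one RK4 step at a time; state shown every 25 steps (Δt=0.25):
t=0.250: state=(1.498, -0.364)
t=0.500: state=(1.385, -0.535)
t=0.750: state=(1.232, -0.692)
t=1.000: state=(1.035, -0.889)
t=1.250: state=(0.779, -1.185)
t=1.500: state=(0.426, -1.684)
t=1.750: state=(-0.090, -2.494)
t=2.000: state=(-0.821, -3.238)
t=2.250: state=(-1.567, -2.386)
t=2.500: state=(-1.942, -0.714)
t=2.750: state=(-2.005, 0.069)
t=3.000: state=(-1.951, 0.319)
t=3.250: state=(-1.858, 0.414)
t=3.500: state=(-1.747, 0.474)
t=3.750: state=(-1.621, 0.535)
t=4.000: state=(-1.478, 0.610)
t=4.250: state=(-1.314, 0.715)
t=4.500: state=(-1.117, 0.872)
t=4.750: state=(-0.870, 1.125)
t=5.000: state=(-0.539, 1.558)
t=5.250: state=(-0.065, 2.297)
t=5.500: state=(0.626, 3.181)
t=5.750: state=(1.419, 2.803)
t=6.000: state=(1.900, 1.046)
t=6.250: state=(2.015, 0.042)
t=6.500: state=(1.978, -0.282)
t=6.750: state=(1.891, -0.396)
t=7.000: state=(1.784, -0.458)
t=7.250: state=(1.662, -0.515)
t=7.500: state=(1.525, -0.584)
t=7.570: state=(1.483, -0.608)
largest grid value and its neighbours: y(5.580)=3.29208, y(5.590)=3.29261, y(5.600)=3.28970
parabola through these three points peaks at t≈5.587 with y≈3.29281

max y = 3.293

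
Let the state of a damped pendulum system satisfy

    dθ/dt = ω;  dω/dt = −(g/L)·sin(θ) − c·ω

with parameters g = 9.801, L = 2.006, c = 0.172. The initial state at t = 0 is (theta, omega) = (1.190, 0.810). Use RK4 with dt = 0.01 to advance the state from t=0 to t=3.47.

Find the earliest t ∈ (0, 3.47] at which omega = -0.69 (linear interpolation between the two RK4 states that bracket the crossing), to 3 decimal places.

t=0.000: state=(1.190, 0.810)
step 1 (dt=0.01): k1=(0.810, -4.675), k2=(0.787, -4.678), k3=(0.787, -4.678), k4=(0.763, -4.681); state += dt/6·(k1+2k2+2k3+k4)
t=0.010: state=(1.198, 0.763)
t=0.020: state=(1.205, 0.716)
t=0.030: state=(1.212, 0.669)
continuing one RK4 step at a time; state shown every 20 steps (Δt=0.2):
t=0.200: state=(1.258, -0.126)
t=0.320: state=(1.210, -0.672)
next step: t=0.330: state=(1.203, -0.716) — omega has crossed -0.69
linear interpolation between t=0.320 (-0.67179) and t=0.330 (-0.71625) → t≈0.324

t = 0.324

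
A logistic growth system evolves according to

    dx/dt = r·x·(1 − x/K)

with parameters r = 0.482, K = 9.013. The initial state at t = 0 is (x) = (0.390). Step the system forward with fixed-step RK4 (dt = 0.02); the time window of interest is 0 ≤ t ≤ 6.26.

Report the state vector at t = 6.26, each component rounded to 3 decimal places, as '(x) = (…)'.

t=0.000: state=(0.390)
step 1 (dt=0.02): k1=(0.180), k2=(0.181), k3=(0.181), k4=(0.181); state += dt/6·(k1+2k2+2k3+k4)
t=0.020: state=(0.394)
t=0.040: state=(0.397)
t=0.060: state=(0.401)
continuing one RK4 step at a time; state shown every 25 steps (Δt=0.5):
t=0.500: state=(0.490)
t=1.000: state=(0.615)
t=1.500: state=(0.768)
t=2.000: state=(0.956)
t=2.500: state=(1.182)
t=3.000: state=(1.452)
t=3.500: state=(1.770)
t=4.000: state=(2.138)
t=4.500: state=(2.555)
t=5.000: state=(3.019)
t=5.500: state=(3.520)
t=6.000: state=(4.048)
t=6.260: state=(4.329)

(x) = (4.329)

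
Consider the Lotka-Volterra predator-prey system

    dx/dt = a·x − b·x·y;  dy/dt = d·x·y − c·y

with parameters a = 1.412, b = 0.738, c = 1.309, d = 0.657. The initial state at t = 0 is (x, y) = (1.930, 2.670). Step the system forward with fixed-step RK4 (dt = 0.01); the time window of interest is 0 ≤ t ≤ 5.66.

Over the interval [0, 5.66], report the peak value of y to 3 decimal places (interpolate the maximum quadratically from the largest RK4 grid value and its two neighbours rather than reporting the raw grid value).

max y = 2.673

t=0.000: state=(1.930, 2.670)
step 1 (dt=0.01): k1=(-1.078, -0.109), k2=(-1.074, -0.119), k3=(-1.074, -0.119), k4=(-1.070, -0.128); state += dt/6·(k1+2k2+2k3+k4)
t=0.010: state=(1.919, 2.669)
t=0.020: state=(1.909, 2.667)
t=0.030: state=(1.898, 2.666)
continuing one RK4 step at a time; state shown every 20 steps (Δt=0.2):
t=0.200: state=(1.732, 2.613)
t=0.400: state=(1.574, 2.498)
t=0.600: state=(1.460, 2.346)
t=0.800: state=(1.387, 2.176)
t=1.000: state=(1.351, 2.004)
t=1.200: state=(1.350, 1.841)
t=1.400: state=(1.379, 1.695)
t=1.600: state=(1.438, 1.569)
t=1.800: state=(1.525, 1.467)
t=2.000: state=(1.639, 1.389)
t=2.200: state=(1.778, 1.338)
t=2.400: state=(1.939, 1.315)
t=2.600: state=(2.118, 1.321)
t=2.800: state=(2.306, 1.359)
t=3.000: state=(2.490, 1.434)
t=3.200: state=(2.652, 1.548)
t=3.400: state=(2.768, 1.702)
t=3.600: state=(2.817, 1.893)
t=3.800: state=(2.782, 2.106)
t=4.000: state=(2.661, 2.320)
t=4.200: state=(2.471, 2.503)
t=4.400: state=(2.242, 2.627)
t=4.600: state=(2.009, 2.673)
t=4.800: state=(1.799, 2.641)
t=5.000: state=(1.626, 2.545)
t=5.200: state=(1.496, 2.403)
t=5.400: state=(1.409, 2.238)
t=5.600: state=(1.360, 2.065)
t=5.660: state=(1.353, 2.014)
largest grid value and its neighbours: y(4.610)=2.67310, y(4.620)=2.67311, y(4.630)=2.67291
parabola through these three points peaks at t≈4.615 with y≈2.67313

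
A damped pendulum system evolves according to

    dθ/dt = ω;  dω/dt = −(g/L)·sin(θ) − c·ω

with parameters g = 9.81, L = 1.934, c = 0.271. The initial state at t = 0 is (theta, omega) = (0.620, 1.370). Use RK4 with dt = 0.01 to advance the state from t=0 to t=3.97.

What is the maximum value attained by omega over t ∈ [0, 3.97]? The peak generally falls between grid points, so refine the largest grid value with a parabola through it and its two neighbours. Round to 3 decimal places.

max omega = 1.433

t=0.000: state=(0.620, 1.370)
step 1 (dt=0.01): k1=(1.370, -3.319), k2=(1.353, -3.342), k3=(1.353, -3.342), k4=(1.337, -3.365); state += dt/6·(k1+2k2+2k3+k4)
t=0.010: state=(0.634, 1.337)
t=0.020: state=(0.647, 1.303)
t=0.030: state=(0.660, 1.268)
continuing one RK4 step at a time; state shown every 20 steps (Δt=0.2):
t=0.200: state=(0.823, 0.637)
t=0.400: state=(0.872, -0.145)
t=0.600: state=(0.769, -0.867)
t=0.800: state=(0.536, -1.426)
t=1.000: state=(0.216, -1.715)
t=1.200: state=(-0.127, -1.666)
t=1.400: state=(-0.429, -1.301)
t=1.600: state=(-0.633, -0.724)
t=1.800: state=(-0.712, -0.062)
t=2.000: state=(-0.660, 0.575)
t=2.200: state=(-0.491, 1.088)
t=2.400: state=(-0.239, 1.385)
t=2.600: state=(0.045, 1.407)
t=2.800: state=(0.305, 1.156)
t=3.000: state=(0.494, 0.704)
t=3.200: state=(0.580, 0.153)
t=3.400: state=(0.555, -0.393)
t=3.600: state=(0.429, -0.845)
t=3.800: state=(0.229, -1.123)
t=3.970: state=(0.031, -1.181)
largest grid value and its neighbours: omega(2.500)=1.43218, omega(2.510)=1.43288, omega(2.520)=1.43286
parabola through these three points peaks at t≈2.515 with omega≈1.43296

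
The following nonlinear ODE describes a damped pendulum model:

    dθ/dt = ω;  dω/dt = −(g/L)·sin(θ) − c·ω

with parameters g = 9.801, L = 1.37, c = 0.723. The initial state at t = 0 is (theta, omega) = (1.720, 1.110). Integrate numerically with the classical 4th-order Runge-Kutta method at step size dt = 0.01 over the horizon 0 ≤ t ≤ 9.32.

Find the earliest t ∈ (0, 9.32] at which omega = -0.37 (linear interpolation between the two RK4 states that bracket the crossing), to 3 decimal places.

t=0.000: state=(1.720, 1.110)
step 1 (dt=0.01): k1=(1.110, -7.877), k2=(1.071, -7.843), k3=(1.071, -7.843), k4=(1.032, -7.809); state += dt/6·(k1+2k2+2k3+k4)
t=0.010: state=(1.731, 1.032)
t=0.020: state=(1.741, 0.954)
t=0.030: state=(1.750, 0.877)
t=0.200: state=(1.793, -0.342)
next step: t=0.210: state=(1.789, -0.409) — omega has crossed -0.37
linear interpolation between t=0.200 (-0.34179) and t=0.210 (-0.40889) → t≈0.204

t = 0.204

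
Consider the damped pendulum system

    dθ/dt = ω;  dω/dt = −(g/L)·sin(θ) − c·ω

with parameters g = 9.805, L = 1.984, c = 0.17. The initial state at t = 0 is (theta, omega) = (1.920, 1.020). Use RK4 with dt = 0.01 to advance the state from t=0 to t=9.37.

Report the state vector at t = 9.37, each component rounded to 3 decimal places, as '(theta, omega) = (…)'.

(theta, omega) = (0.458, 1.488)

t=0.000: state=(1.920, 1.020)
step 1 (dt=0.01): k1=(1.020, -4.817), k2=(0.996, -4.804), k3=(0.996, -4.805), k4=(0.972, -4.792); state += dt/6·(k1+2k2+2k3+k4)
t=0.010: state=(1.930, 0.972)
t=0.020: state=(1.939, 0.924)
t=0.030: state=(1.948, 0.877)
continuing one RK4 step at a time; state shown every 50 steps (Δt=0.5):
t=0.500: state=(1.862, -1.231)
t=1.000: state=(0.690, -3.313)
t=1.500: state=(-0.963, -2.670)
t=2.000: state=(-1.674, -0.158)
t=2.500: state=(-1.153, 2.190)
t=3.000: state=(0.271, 2.986)
t=3.500: state=(1.326, 0.983)
t=4.000: state=(1.207, -1.413)
t=4.500: state=(0.078, -2.728)
t=5.000: state=(-1.032, -1.340)
t=5.500: state=(-1.124, 0.952)
t=6.000: state=(-0.213, 2.388)
t=6.500: state=(0.830, 1.397)
t=7.000: state=(1.003, -0.715)
t=7.500: state=(0.233, -2.094)
t=8.000: state=(-0.705, -1.298)
t=8.500: state=(-0.879, 0.622)
t=9.000: state=(-0.196, 1.854)
t=9.370: state=(0.458, 1.488)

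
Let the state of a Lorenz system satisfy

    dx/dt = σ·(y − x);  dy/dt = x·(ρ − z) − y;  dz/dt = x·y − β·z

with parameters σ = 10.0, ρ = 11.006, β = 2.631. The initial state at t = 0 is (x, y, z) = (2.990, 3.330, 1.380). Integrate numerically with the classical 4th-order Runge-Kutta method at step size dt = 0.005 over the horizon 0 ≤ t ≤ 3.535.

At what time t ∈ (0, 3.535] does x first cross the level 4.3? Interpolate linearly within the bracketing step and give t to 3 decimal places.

t=0.000: state=(2.990, 3.330, 1.380)
step 1 (dt=0.005): k1=(3.400, 25.452, 6.326), k2=(3.951, 25.423, 6.503), k3=(3.937, 25.434, 6.507), k4=(4.475, 25.416, 6.689); state += dt/6·(k1+2k2+2k3+k4)
t=0.005: state=(3.010, 3.457, 1.413)
t=0.010: state=(3.035, 3.584, 1.447)
t=0.015: state=(3.065, 3.711, 1.483)
t=0.105: state=(4.265, 6.167, 2.618)
next step: t=0.110: state=(4.362, 6.316, 2.718) — x has crossed 4.3
linear interpolation between t=0.105 (4.26533) and t=0.110 (4.36173) → t≈0.107

t = 0.107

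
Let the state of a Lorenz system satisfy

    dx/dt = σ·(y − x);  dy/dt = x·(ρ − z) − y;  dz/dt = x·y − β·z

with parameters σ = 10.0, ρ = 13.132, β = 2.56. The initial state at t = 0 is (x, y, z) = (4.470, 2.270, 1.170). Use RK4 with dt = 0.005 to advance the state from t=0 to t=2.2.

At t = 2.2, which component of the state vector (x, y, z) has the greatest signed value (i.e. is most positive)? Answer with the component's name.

largest component: z

t=0.000: state=(4.470, 2.270, 1.170)
step 1 (dt=0.005): k1=(-22.000, 51.200, 7.152), k2=(-20.170, 50.335, 7.546), k3=(-20.237, 50.388, 7.545), k4=(-18.469, 49.573, 7.926); state += dt/6·(k1+2k2+2k3+k4)
t=0.005: state=(4.369, 2.522, 1.208)
t=0.010: state=(4.285, 2.766, 1.249)
t=0.015: state=(4.217, 3.004, 1.294)
continuing one RK4 step at a time; state shown every 20 steps (Δt=0.1):
t=0.100: state=(4.727, 6.658, 2.657)
t=0.200: state=(7.537, 10.892, 6.921)
t=0.300: state=(10.299, 11.663, 14.944)
t=0.400: state=(9.213, 5.879, 19.626)
t=0.500: state=(5.209, 1.357, 17.317)
t=0.600: state=(2.303, 0.369, 13.633)
t=0.700: state=(1.100, 0.471, 10.607)
t=0.800: state=(0.798, 0.743, 8.259)
t=0.900: state=(0.897, 1.131, 6.462)
t=1.000: state=(1.263, 1.773, 5.139)
t=1.100: state=(1.962, 2.884, 4.308)
t=1.200: state=(3.190, 4.769, 4.203)
t=1.300: state=(5.188, 7.602, 5.563)
t=1.400: state=(7.805, 10.357, 9.644)
t=1.500: state=(9.426, 9.651, 15.590)
t=1.600: state=(7.989, 5.223, 17.975)
t=1.700: state=(4.984, 2.214, 15.915)
t=1.800: state=(2.895, 1.504, 12.904)
t=1.900: state=(2.065, 1.705, 10.317)
t=2.000: state=(2.032, 2.279, 8.335)
t=2.100: state=(2.519, 3.247, 7.000)
t=2.200: state=(3.509, 4.777, 6.483)
compare at T: x=3.509, y=4.777, z=6.483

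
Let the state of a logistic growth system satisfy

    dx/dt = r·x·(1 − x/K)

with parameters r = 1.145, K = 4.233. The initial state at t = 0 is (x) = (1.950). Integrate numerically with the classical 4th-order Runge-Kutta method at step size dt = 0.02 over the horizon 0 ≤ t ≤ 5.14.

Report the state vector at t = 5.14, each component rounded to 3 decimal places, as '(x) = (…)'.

t=0.000: state=(1.950)
step 1 (dt=0.02): k1=(1.204), k2=(1.205), k3=(1.205), k4=(1.206); state += dt/6·(k1+2k2+2k3+k4)
t=0.020: state=(1.974)
t=0.040: state=(1.998)
t=0.060: state=(2.022)
continuing one RK4 step at a time; state shown every 10 steps (Δt=0.2):
t=0.200: state=(2.192)
t=0.400: state=(2.432)
t=0.600: state=(2.664)
t=0.800: state=(2.883)
t=1.000: state=(3.084)
t=1.200: state=(3.265)
t=1.400: state=(3.426)
t=1.600: state=(3.565)
t=1.800: state=(3.684)
t=2.000: state=(3.784)
t=2.200: state=(3.868)
t=2.400: state=(3.938)
t=2.600: state=(3.995)
t=2.800: state=(4.041)
t=3.000: state=(4.079)
t=3.200: state=(4.110)
t=3.400: state=(4.134)
t=3.600: state=(4.154)
t=3.800: state=(4.170)
t=4.000: state=(4.183)
t=4.200: state=(4.193)
t=4.400: state=(4.201)
t=4.600: state=(4.208)
t=4.800: state=(4.213)
t=5.000: state=(4.217)
t=5.140: state=(4.219)

(x) = (4.219)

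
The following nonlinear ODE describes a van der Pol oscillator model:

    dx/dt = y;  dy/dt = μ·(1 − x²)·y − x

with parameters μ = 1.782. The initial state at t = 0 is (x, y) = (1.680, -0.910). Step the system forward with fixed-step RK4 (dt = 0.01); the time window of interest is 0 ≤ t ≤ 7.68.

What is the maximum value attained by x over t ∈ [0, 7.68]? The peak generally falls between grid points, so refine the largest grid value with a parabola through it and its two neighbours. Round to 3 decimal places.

t=0.000: state=(1.680, -0.910)
step 1 (dt=0.01): k1=(-0.910, 1.275), k2=(-0.904, 1.234), k3=(-0.904, 1.235), k4=(-0.898, 1.196); state += dt/6·(k1+2k2+2k3+k4)
t=0.010: state=(1.671, -0.898)
t=0.020: state=(1.662, -0.886)
t=0.030: state=(1.653, -0.875)
continuing one RK4 step at a time; state shown every 25 steps (Δt=0.25):
t=0.250: state=(1.477, -0.762)
t=0.500: state=(1.284, -0.796)
t=0.750: state=(1.070, -0.942)
t=1.000: state=(0.801, -1.234)
t=1.250: state=(0.430, -1.794)
t=1.500: state=(-0.134, -2.792)
t=1.750: state=(-0.960, -3.609)
t=2.000: state=(-1.724, -2.110)
t=2.250: state=(-2.006, -0.382)
t=2.500: state=(-2.016, 0.178)
t=2.750: state=(-1.950, 0.326)
t=3.000: state=(-1.860, 0.384)
t=3.250: state=(-1.759, 0.426)
t=3.500: state=(-1.647, 0.472)
t=3.750: state=(-1.522, 0.531)
t=4.000: state=(-1.380, 0.614)
t=4.250: state=(-1.212, 0.735)
t=4.500: state=(-1.006, 0.927)
t=4.750: state=(-0.737, 1.259)
t=5.000: state=(-0.354, 1.870)
t=5.250: state=(0.235, 2.906)
t=5.500: state=(1.072, 3.513)
t=5.750: state=(1.775, 1.811)
t=6.000: state=(2.006, 0.270)
t=6.250: state=(2.001, -0.206)
t=6.500: state=(1.930, -0.337)
t=6.750: state=(1.838, -0.392)
t=7.000: state=(1.735, -0.435)
t=7.250: state=(1.620, -0.484)
t=7.500: state=(1.492, -0.547)
t=7.680: state=(1.388, -0.608)
largest grid value and its neighbours: x(6.090)=2.01804, x(6.100)=2.01816, x(6.110)=2.01807
parabola through these three points peaks at t≈6.101 with x≈2.01816

max x = 2.018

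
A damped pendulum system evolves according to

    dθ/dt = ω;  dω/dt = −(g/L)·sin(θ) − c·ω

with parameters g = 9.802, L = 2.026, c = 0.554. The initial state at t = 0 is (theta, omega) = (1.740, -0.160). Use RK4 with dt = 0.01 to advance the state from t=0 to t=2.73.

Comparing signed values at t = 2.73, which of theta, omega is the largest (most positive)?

t=0.000: state=(1.740, -0.160)
step 1 (dt=0.01): k1=(-0.160, -4.680), k2=(-0.183, -4.668), k3=(-0.183, -4.668), k4=(-0.207, -4.656); state += dt/6·(k1+2k2+2k3+k4)
t=0.010: state=(1.738, -0.207)
t=0.020: state=(1.736, -0.253)
t=0.030: state=(1.733, -0.299)
continuing one RK4 step at a time; state shown every 10 steps (Δt=0.1):
t=0.100: state=(1.701, -0.616)
t=0.200: state=(1.617, -1.052)
t=0.300: state=(1.491, -1.465)
t=0.400: state=(1.325, -1.851)
t=0.500: state=(1.123, -2.193)
t=0.600: state=(0.889, -2.472)
t=0.700: state=(0.631, -2.662)
t=0.800: state=(0.360, -2.741)
t=0.900: state=(0.087, -2.697)
t=1.000: state=(-0.175, -2.530)
t=1.100: state=(-0.415, -2.255)
t=1.200: state=(-0.624, -1.899)
t=1.300: state=(-0.793, -1.489)
t=1.400: state=(-0.920, -1.052)
t=1.500: state=(-1.003, -0.608)
t=1.600: state=(-1.042, -0.173)
t=1.700: state=(-1.039, 0.243)
t=1.800: state=(-0.995, 0.631)
t=1.900: state=(-0.914, 0.982)
t=2.000: state=(-0.800, 1.285)
t=2.100: state=(-0.659, 1.529)
t=2.200: state=(-0.496, 1.704)
t=2.300: state=(-0.321, 1.799)
t=2.400: state=(-0.139, 1.809)
t=2.500: state=(0.038, 1.734)
t=2.600: state=(0.205, 1.583)
t=2.700: state=(0.353, 1.367)
t=2.730: state=(0.393, 1.292)
compare at T: theta=0.393, omega=1.292

largest component: omega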